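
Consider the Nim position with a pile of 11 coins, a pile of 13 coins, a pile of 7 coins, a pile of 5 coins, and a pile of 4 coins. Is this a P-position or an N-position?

P-position

Nim-sum: 11 ⊕ 13 ⊕ 7 ⊕ 5 ⊕ 4 = 0.
The nim-sum is 0, so this is a P-position: the player to move is in a losing position under optimal play.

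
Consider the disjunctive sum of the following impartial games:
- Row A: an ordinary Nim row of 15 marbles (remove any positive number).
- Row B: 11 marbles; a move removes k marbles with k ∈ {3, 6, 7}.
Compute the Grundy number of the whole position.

15

Row A is a plain Nim row of size 15, so its Grundy value is 15.
For row B, compute g(0), g(1), … with moves {3, 6, 7}:
k:     0  1  2  3  4  5  6  7  8  9 10 11
g(k):  0  0  0  1  1  1  2  2  2  3  0  0
So g(11) = 0.
By the Sprague-Grundy theorem, the Grundy value of a sum of independent games is the XOR of the component values.
Combined value = 15 XOR 0 = 15.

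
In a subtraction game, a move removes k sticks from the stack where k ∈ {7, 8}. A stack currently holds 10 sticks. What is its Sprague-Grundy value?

Build the Grundy sequence with g(k) = mex{g(k−s) : s ∈ {7, 8}, s ≤ k}:
g(0) = mex{} = 0
g(1) = mex{} = 0
g(2) = mex{} = 0
g(3) = mex{} = 0
g(4) = mex{} = 0
g(5) = mex{} = 0
g(6) = mex{} = 0
g(7) = mex{0} = 1
g(8) = mex{0} = 1
g(9) = mex{0} = 1
g(10) = mex{0} = 1
So g(10) = 1.

1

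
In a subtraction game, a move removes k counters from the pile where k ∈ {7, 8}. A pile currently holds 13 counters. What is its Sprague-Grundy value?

Compute g(0), g(1), … for moves {7, 8}:
k:     0  1  2  3  4  5  6  7  8  9 10 11 12 13
g(k):  0  0  0  0  0  0  0  1  1  1  1  1  1  1
So g(13) = 1.

1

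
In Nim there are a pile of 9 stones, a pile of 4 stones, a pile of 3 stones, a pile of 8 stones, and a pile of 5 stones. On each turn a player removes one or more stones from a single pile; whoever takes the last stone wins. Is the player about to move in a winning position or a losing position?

Winning position

Nim-sum: 9 ⊕ 4 ⊕ 3 ⊕ 8 ⊕ 5 = 3.
The nim-sum is 3 ≠ 0, so this is an N-position: the player to move can win.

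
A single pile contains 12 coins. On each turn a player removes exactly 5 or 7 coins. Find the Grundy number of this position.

0

Compute g(0), g(1), … for moves {5, 7}:
g(0) = mex{} = 0
g(1) = mex{} = 0
g(2) = mex{} = 0
g(3) = mex{} = 0
g(4) = mex{} = 0
g(5) = mex{0} = 1
g(6) = mex{0} = 1
g(7) = mex{0} = 1
g(8) = mex{0} = 1
g(9) = mex{0} = 1
g(10) = mex{0,1} = 2
g(11) = mex{0,1} = 2
g(12) = mex{1} = 0
So g(12) = 0.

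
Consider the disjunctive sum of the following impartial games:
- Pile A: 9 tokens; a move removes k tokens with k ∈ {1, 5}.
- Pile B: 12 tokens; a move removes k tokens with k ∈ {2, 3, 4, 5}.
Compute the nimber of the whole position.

3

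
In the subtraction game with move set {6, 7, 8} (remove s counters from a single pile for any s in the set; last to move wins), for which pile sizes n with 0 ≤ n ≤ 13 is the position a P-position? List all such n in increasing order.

0, 1, 2, 3, 4, 5

Grundy values for subtraction set {6, 7, 8}:
k:     0  1  2  3  4  5  6  7  8  9 10 11 12 13
g(k):  0  0  0  0  0  0  1  1  1  1  1  1  2  2
The P-positions (g = 0) in 0..13 are 0, 1, 2, 3, 4, 5.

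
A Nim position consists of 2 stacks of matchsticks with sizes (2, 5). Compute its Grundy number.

Nim-sum: 2 XOR 5 = 7.

7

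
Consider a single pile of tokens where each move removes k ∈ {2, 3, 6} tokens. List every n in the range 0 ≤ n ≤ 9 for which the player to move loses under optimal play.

Compute g(0), g(1), … for moves {2, 3, 6}:
g(0) = mex{} = 0
g(1) = mex{} = 0
g(2) = mex{0} = 1
g(3) = mex{0} = 1
g(4) = mex{0,1} = 2
g(5) = mex{1} = 0
g(6) = mex{0,1,2} = 3
g(7) = mex{0,2} = 1
g(8) = mex{0,1,3} = 2
g(9) = mex{1,3} = 0
The P-positions (g = 0) in 0..9 are 0, 1, 5, 9.

0, 1, 5, 9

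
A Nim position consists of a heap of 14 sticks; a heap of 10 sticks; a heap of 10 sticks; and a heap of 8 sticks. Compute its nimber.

6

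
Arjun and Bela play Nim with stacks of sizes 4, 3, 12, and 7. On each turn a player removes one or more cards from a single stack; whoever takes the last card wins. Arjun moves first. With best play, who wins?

Arjun wins

Nim-sum: 4 XOR 3 XOR 12 XOR 7 = 12.
The nim-sum is 12 ≠ 0, so this is an N-position: the player to move can win; Arjun has a winning move.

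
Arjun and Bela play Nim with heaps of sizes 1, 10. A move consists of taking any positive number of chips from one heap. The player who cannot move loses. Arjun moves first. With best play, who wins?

Nim-sum: 1 XOR 10 = 11.
The nim-sum is 11 ≠ 0, so this is an N-position: the player to move can win; Arjun has a winning move.

Arjun wins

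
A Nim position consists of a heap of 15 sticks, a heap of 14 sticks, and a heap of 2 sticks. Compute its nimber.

3

Bitwise XOR of the heap sizes:
  1111  (15)
  1110  (14)
  0010  (2)
  ----
  0011  (3)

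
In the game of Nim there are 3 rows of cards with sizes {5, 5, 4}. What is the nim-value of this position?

4

Nim-sum: 5 XOR 5 XOR 4 = 4.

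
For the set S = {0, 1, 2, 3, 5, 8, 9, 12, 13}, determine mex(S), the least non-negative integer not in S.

The values 0, 1, 2, 3 are all present; 4 is the first non-negative integer missing from the set.

4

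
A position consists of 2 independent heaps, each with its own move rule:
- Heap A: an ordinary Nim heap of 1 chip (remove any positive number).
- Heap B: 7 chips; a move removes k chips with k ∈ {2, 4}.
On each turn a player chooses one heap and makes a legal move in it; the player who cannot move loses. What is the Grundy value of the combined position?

1

Heap A is a plain Nim heap of size 1, so its Grundy value is 1.
For heap B, compute g(0), g(1), … with moves {2, 4}:
g(0) = mex{} = 0
g(1) = mex{} = 0
g(2) = mex{0} = 1
g(3) = mex{0} = 1
g(4) = mex{0,1} = 2
g(5) = mex{0,1} = 2
g(6) = mex{1,2} = 0
g(7) = mex{1,2} = 0
So g(7) = 0.
The value of a disjunctive sum is the nim-sum of the parts.
Combined value = 1 ⊕ 0 = 1.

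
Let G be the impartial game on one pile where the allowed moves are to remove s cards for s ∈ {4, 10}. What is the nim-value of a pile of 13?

1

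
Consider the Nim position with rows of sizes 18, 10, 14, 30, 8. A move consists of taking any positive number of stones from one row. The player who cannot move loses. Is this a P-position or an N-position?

P-position

In binary:
  10010  (18)
  01010  (10)
  01110  (14)
  11110  (30)
  01000  (8)
  -----
  00000  (0)
The nim-sum is 0, so this is a P-position: the player to move is in a losing position under optimal play.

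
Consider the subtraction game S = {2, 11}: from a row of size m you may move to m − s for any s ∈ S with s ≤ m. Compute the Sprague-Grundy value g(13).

0

Grundy values for subtraction set {2, 11}:
g(0) = mex{} = 0
g(1) = mex{} = 0
g(2) = mex{0} = 1
g(3) = mex{0} = 1
g(4) = mex{1} = 0
g(5) = mex{1} = 0
g(6) = mex{0} = 1
g(7) = mex{0} = 1
g(8) = mex{1} = 0
g(9) = mex{1} = 0
g(10) = mex{0} = 1
g(11) = mex{0} = 1
g(12) = mex{0,1} = 2
g(13) = mex{1} = 0
So g(13) = 0.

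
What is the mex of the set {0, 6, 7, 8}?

1

0 is in the set but 1 is not, so the mex is 1.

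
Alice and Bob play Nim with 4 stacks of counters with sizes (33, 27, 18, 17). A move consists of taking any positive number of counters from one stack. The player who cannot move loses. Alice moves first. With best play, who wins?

Write each in binary and XOR column by column:
  100001  (33)
  011011  (27)
  010010  (18)
  010001  (17)
  ------
  111001  (57)
The nim-sum is 57 ≠ 0, so this is an N-position: the player to move can win; Alice has a winning move.

Alice wins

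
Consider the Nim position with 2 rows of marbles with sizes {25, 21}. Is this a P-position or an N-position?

N-position

In binary:
  11001  (25)
  10101  (21)
  -----
  01100  (12)
The nim-sum is 12 ≠ 0, so this is an N-position: the player to move can win.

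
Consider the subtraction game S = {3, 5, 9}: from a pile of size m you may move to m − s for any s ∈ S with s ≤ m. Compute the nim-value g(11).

Compute g(0), g(1), … for moves {3, 5, 9}:
k:     0  1  2  3  4  5  6  7  8  9 10 11
g(k):  0  0  0  1  1  1  2  2  0  3  3  1
So g(11) = 1.

1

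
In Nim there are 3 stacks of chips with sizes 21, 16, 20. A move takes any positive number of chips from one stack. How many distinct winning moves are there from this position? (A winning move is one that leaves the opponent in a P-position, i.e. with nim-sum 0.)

3

Compute the nim-sum pairwise:
21 ⊕ 16 = 5
5 ⊕ 20 = 17
The overall nim-sum is X = 17. A stack of size p has a winning move iff p XOR X < p (reduce it to p XOR X).
  21: 21 XOR 17 = 4 < 21 — winning move (to 4).
  16: 16 XOR 17 = 1 < 16 — winning move (to 1).
  20: 20 XOR 17 = 5 < 20 — winning move (to 5).
That gives 3 winning moves.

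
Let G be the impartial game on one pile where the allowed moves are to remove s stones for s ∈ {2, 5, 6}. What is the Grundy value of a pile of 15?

Build the Grundy sequence with g(k) = mex{g(k−s) : s ∈ {2, 5, 6}, s ≤ k}:
k:     0  1  2  3  4  5  6  7  8  9 10 11 12 13 14 15
g(k):  0  0  1  1  0  2  1  3  0  2  1  0  0  1  1  0
So g(15) = 0.

0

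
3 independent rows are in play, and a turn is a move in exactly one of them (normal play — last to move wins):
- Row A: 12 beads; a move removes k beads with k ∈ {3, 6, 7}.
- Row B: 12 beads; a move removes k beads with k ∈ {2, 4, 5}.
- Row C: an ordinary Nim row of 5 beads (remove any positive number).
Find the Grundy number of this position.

7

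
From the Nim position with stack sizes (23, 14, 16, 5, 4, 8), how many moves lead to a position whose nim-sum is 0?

0

Nim-sum: 23 ⊕ 14 ⊕ 16 ⊕ 5 ⊕ 4 ⊕ 8 = 0.
The nim-sum is already 0, so every move leaves a nonzero nim-sum — there are no winning moves.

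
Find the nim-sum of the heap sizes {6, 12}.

In binary:
  0110  (6)
  1100  (12)
  ----
  1010  (10)

10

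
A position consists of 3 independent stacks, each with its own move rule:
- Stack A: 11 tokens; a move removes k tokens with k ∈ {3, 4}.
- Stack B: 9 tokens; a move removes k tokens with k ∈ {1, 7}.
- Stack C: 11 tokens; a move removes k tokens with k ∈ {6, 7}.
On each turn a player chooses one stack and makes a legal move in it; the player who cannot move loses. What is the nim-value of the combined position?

Build the Grundy sequence for stack A with g(k) = mex{g(k−s) : s ∈ {3, 4}, s ≤ k}:
g(0) = mex{} = 0
g(1) = mex{} = 0
g(2) = mex{} = 0
g(3) = mex{0} = 1
g(4) = mex{0} = 1
g(5) = mex{0} = 1
g(6) = mex{0,1} = 2
g(7) = mex{1} = 0
g(8) = mex{1} = 0
g(9) = mex{1,2} = 0
g(10) = mex{0,2} = 1
g(11) = mex{0} = 1
So g(11) = 1.
Build the Grundy sequence for stack B with g(k) = mex{g(k−s) : s ∈ {1, 7}, s ≤ k}:
g(0) = mex{} = 0
g(1) = mex{0} = 1
g(2) = mex{1} = 0
g(3) = mex{0} = 1
g(4) = mex{1} = 0
g(5) = mex{0} = 1
g(6) = mex{1} = 0
g(7) = mex{0} = 1
g(8) = mex{1} = 0
g(9) = mex{0} = 1
So g(9) = 1.
For stack C, compute g(0), g(1), … with moves {6, 7}:
g(0) = mex{} = 0
g(1) = mex{} = 0
g(2) = mex{} = 0
g(3) = mex{} = 0
g(4) = mex{} = 0
g(5) = mex{} = 0
g(6) = mex{0} = 1
g(7) = mex{0} = 1
g(8) = mex{0} = 1
g(9) = mex{0} = 1
g(10) = mex{0} = 1
g(11) = mex{0} = 1
So g(11) = 1.
The value of a disjunctive sum is the nim-sum of the parts.
Combined value = 1 ⊕ 1 ⊕ 1 = 1.

1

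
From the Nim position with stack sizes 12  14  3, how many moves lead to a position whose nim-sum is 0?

Compute the nim-sum pairwise:
12 ^ 14 = 2
2 ^ 3 = 1
The overall nim-sum is X = 1. A stack of size p has a winning move iff p XOR X < p (reduce it to p XOR X).
  12: 12 XOR 1 = 13 ≥ 12 — no move.
  14: 14 XOR 1 = 15 ≥ 14 — no move.
  3: 3 XOR 1 = 2 < 3 — winning move (to 2).
That gives 1 winning move.

1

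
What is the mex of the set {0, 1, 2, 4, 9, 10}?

3

The values 0, 1, 2 are all present; 3 is the first non-negative integer missing from the set.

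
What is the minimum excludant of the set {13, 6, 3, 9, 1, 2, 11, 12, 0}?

4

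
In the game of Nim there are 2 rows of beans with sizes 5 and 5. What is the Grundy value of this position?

0

Nim-sum: 5 XOR 5 = 0.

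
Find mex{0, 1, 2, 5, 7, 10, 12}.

3

The values 0, 1, 2 are all present; 3 is the first non-negative integer missing from the set.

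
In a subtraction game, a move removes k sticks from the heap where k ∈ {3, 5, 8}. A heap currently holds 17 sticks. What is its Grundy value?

2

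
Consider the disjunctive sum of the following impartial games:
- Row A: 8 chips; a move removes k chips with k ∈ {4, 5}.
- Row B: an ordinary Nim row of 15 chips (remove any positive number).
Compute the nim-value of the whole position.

Grundy values for row A (subtraction set {4, 5}):
k:     0  1  2  3  4  5  6  7  8
g(k):  0  0  0  0  1  1  1  1  2
So g(8) = 2.
Row B is a plain Nim row of size 15, so its Grundy value is 15.
By the Sprague-Grundy theorem, the Grundy value of a sum of independent games is the XOR of the component values.
Combined value = 2 ⊕ 15 = 13.

13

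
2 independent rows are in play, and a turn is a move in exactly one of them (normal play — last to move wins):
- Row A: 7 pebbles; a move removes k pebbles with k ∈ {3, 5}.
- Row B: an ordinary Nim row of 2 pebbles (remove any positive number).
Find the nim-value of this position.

0

For row A, compute g(0), g(1), … with moves {3, 5}:
k:     0  1  2  3  4  5  6  7
g(k):  0  0  0  1  1  1  2  2
So g(7) = 2.
Row B is a plain Nim row of size 2, so its Grundy value is 2.
The value of a disjunctive sum is the nim-sum of the parts.
Combined value = 2 XOR 2 = 0.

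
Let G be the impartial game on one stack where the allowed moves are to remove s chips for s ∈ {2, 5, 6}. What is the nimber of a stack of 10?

1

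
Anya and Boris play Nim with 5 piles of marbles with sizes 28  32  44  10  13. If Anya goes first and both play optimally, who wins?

Anya wins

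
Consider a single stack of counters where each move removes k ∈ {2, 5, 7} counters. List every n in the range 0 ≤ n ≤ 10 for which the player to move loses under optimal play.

0, 1, 4, 10

Build the Grundy sequence with g(k) = mex{g(k−s) : s ∈ {2, 5, 7}, s ≤ k}:
k:     0  1  2  3  4  5  6  7  8  9 10
g(k):  0  0  1  1  0  2  1  3  2  2  0
The P-positions (g = 0) in 0..10 are 0, 1, 4, 10.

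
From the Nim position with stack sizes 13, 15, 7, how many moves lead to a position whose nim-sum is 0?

3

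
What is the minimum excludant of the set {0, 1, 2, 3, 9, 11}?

The values 0, 1, 2, 3 are all present; 4 is the first non-negative integer missing from the set.

4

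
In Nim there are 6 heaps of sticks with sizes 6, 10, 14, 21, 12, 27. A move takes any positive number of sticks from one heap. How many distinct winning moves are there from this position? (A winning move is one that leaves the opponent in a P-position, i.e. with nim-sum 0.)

0

Nim-sum: 6 ^ 10 ^ 14 ^ 21 ^ 12 ^ 27 = 0.
The nim-sum is already 0, so every move leaves a nonzero nim-sum — there are no winning moves.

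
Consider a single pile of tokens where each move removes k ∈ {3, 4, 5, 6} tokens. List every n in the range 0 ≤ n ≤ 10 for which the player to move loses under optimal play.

Grundy values for subtraction set {3, 4, 5, 6}:
k:     0  1  2  3  4  5  6  7  8  9 10
g(k):  0  0  0  1  1  1  2  2  2  0  0
The P-positions (g = 0) in 0..10 are 0, 1, 2, 9, 10.

0, 1, 2, 9, 10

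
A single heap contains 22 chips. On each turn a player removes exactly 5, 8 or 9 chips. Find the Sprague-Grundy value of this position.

Grundy values for subtraction set {5, 8, 9}:
k:     0  1  2  3  4  5  6  7  8  9 10 11 12 13 14 15 16 17 18 19 20 21 22
g(k):  0  0  0  0  0  1  1  1  1  1  2  2  2  2  0  0  0  0  0  1  1  1  1
So g(22) = 1.

1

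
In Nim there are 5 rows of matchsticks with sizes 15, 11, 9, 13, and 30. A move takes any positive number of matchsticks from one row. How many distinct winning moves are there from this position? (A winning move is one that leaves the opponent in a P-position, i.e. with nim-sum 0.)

Bitwise XOR of the heap sizes:
  01111  (15)
  01011  (11)
  01001  (9)
  01101  (13)
  11110  (30)
  -----
  11110  (30)
The overall nim-sum is X = 30. A row of size p has a winning move iff p XOR X < p (reduce it to p XOR X).
  15: 15 XOR 30 = 17 ≥ 15 — no move.
  11: 11 XOR 30 = 21 ≥ 11 — no move.
  9: 9 XOR 30 = 23 ≥ 9 — no move.
  13: 13 XOR 30 = 19 ≥ 13 — no move.
  30: 30 XOR 30 = 0 < 30 — winning move (to 0).
That gives 1 winning move.

1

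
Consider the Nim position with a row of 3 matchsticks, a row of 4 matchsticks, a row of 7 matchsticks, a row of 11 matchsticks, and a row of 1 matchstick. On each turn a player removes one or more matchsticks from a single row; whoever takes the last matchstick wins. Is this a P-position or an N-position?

N-position

Bitwise XOR of the heap sizes:
  0011  (3)
  0100  (4)
  0111  (7)
  1011  (11)
  0001  (1)
  ----
  1010  (10)
The nim-sum is 10 ≠ 0, so this is an N-position: the player to move can win.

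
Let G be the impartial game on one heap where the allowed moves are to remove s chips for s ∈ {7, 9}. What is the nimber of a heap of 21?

Grundy values for subtraction set {7, 9}:
k:     0  1  2  3  4  5  6  7  8  9 10 11 12 13 14 15 16 17 18 19 20 21
g(k):  0  0  0  0  0  0  0  1  1  1  1  1  1  1  2  2  0  0  0  0  0  0
So g(21) = 0.

0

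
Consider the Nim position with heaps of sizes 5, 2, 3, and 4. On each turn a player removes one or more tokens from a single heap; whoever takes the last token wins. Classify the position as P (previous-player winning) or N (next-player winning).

P-position

Bitwise XOR of the heap sizes:
  101  (5)
  010  (2)
  011  (3)
  100  (4)
  ---
  000  (0)
The nim-sum is 0, so this is a P-position: the player to move is in a losing position under optimal play.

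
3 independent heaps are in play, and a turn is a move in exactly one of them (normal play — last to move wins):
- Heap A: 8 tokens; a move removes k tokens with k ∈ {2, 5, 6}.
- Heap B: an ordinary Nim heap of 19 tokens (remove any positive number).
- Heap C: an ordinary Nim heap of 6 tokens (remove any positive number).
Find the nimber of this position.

21

For heap A, compute g(0), g(1), … with moves {2, 5, 6}:
k:     0  1  2  3  4  5  6  7  8
g(k):  0  0  1  1  0  2  1  3  0
So g(8) = 0.
Heap B is a plain Nim heap of size 19, so its Grundy value is 19.
Heap C is a plain Nim heap of size 6, so its Grundy value is 6.
The value of a disjunctive sum is the nim-sum of the parts.
Combined value = 0 XOR 19 XOR 6 = 21.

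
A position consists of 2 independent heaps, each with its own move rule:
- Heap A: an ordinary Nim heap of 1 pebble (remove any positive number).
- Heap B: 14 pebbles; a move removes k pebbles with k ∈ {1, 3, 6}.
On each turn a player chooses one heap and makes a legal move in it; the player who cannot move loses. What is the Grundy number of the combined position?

Heap A is a plain Nim heap of size 1, so its Grundy value is 1.
Grundy values for heap B (subtraction set {1, 3, 6}):
g(0) = mex{} = 0
g(1) = mex{0} = 1
g(2) = mex{1} = 0
g(3) = mex{0} = 1
g(4) = mex{1} = 0
g(5) = mex{0} = 1
g(6) = mex{0,1} = 2
g(7) = mex{0,1,2} = 3
g(8) = mex{0,1,3} = 2
g(9) = mex{1,2} = 0
g(10) = mex{0,3} = 1
g(11) = mex{1,2} = 0
g(12) = mex{0,2} = 1
g(13) = mex{1,3} = 0
g(14) = mex{0,2} = 1
So g(14) = 1.
The value of a disjunctive sum is the nim-sum of the parts.
Combined value = 1 XOR 1 = 0.

0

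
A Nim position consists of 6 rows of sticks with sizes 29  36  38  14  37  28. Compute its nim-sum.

Write each in binary and XOR column by column:
  011101  (29)
  100100  (36)
  100110  (38)
  001110  (14)
  100101  (37)
  011100  (28)
  ------
  101000  (40)

40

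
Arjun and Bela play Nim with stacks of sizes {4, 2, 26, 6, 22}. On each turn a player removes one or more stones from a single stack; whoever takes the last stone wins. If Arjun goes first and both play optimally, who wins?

Compute the nim-sum pairwise:
4 ⊕ 2 = 6
6 ⊕ 26 = 28
28 ⊕ 6 = 26
26 ⊕ 22 = 12
The nim-sum is 12 ≠ 0, so this is an N-position: the player to move can win; Arjun has a winning move.

Arjun wins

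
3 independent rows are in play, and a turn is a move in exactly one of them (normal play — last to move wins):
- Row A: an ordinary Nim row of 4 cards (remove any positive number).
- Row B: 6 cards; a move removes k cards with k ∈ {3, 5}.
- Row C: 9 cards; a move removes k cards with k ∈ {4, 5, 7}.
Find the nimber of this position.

4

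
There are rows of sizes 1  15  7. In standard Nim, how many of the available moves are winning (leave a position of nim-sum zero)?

Nim-sum: 1 XOR 15 XOR 7 = 9.
The overall nim-sum is X = 9. A row of size p has a winning move iff p XOR X < p (reduce it to p XOR X).
  1: 1 XOR 9 = 8 ≥ 1 — no move.
  15: 15 XOR 9 = 6 < 15 — winning move (to 6).
  7: 7 XOR 9 = 14 ≥ 7 — no move.
That gives 1 winning move.

1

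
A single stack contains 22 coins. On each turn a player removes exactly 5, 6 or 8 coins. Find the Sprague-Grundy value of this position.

Grundy values for subtraction set {5, 6, 8}:
k:     0  1  2  3  4  5  6  7  8  9 10 11 12 13 14 15 16 17 18 19 20 21 22
g(k):  0  0  0  0  0  1  1  1  1  1  2  2  2  0  0  0  0  0  1  1  1  1  1
So g(22) = 1.

1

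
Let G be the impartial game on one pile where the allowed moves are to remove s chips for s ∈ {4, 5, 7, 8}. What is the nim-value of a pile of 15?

0

Compute g(0), g(1), … for moves {4, 5, 7, 8}:
k:     0  1  2  3  4  5  6  7  8  9 10 11 12 13 14 15
g(k):  0  0  0  0  1  1  1  1  2  2  2  2  0  0  0  0
So g(15) = 0.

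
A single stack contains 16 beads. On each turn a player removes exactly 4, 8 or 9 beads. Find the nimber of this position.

0

Compute g(0), g(1), … for moves {4, 8, 9}:
k:     0  1  2  3  4  5  6  7  8  9 10 11 12 13 14 15 16
g(k):  0  0  0  0  1  1  1  1  2  2  2  2  3  0  0  0  0
So g(16) = 0.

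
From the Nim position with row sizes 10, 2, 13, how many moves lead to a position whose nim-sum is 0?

1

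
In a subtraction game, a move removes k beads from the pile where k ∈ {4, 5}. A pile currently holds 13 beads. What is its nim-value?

Grundy values for subtraction set {4, 5}:
g(0) = mex{} = 0
g(1) = mex{} = 0
g(2) = mex{} = 0
g(3) = mex{} = 0
g(4) = mex{0} = 1
g(5) = mex{0} = 1
g(6) = mex{0} = 1
g(7) = mex{0} = 1
g(8) = mex{0,1} = 2
g(9) = mex{1} = 0
g(10) = mex{1} = 0
g(11) = mex{1} = 0
g(12) = mex{1,2} = 0
g(13) = mex{0,2} = 1
So g(13) = 1.

1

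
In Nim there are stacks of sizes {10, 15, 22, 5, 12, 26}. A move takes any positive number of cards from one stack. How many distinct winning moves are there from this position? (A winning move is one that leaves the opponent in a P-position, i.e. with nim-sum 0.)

0

Compute the nim-sum pairwise:
10 XOR 15 = 5
5 XOR 22 = 19
19 XOR 5 = 22
22 XOR 12 = 26
26 XOR 26 = 0
The nim-sum is already 0, so every move leaves a nonzero nim-sum — there are no winning moves.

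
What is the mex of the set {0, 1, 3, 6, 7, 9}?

The values 0, 1 are all present; 2 is the first non-negative integer missing from the set.

2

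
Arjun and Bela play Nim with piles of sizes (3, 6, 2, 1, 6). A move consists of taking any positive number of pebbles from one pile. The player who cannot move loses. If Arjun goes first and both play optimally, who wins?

Write each in binary and XOR column by column:
  011  (3)
  110  (6)
  010  (2)
  001  (1)
  110  (6)
  ---
  000  (0)
The nim-sum is 0, so this is a P-position: the player to move is in a losing position under optimal play; Arjun is about to move from it and so loses — Bela wins.

Bela wins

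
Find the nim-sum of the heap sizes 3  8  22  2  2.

29

Compute the nim-sum pairwise:
3 XOR 8 = 11
11 XOR 22 = 29
29 XOR 2 = 31
31 XOR 2 = 29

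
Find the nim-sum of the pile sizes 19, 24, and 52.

63

Nim-sum: 19 ⊕ 24 ⊕ 52 = 63.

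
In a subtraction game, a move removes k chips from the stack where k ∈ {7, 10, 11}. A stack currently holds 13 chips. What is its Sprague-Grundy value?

1

Grundy values for subtraction set {7, 10, 11}:
k:     0  1  2  3  4  5  6  7  8  9 10 11 12 13
g(k):  0  0  0  0  0  0  0  1  1  1  1  1  1  1
So g(13) = 1.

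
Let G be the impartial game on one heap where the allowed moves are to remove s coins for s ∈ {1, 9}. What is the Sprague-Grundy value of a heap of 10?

0

Grundy values for subtraction set {1, 9}:
k:     0  1  2  3  4  5  6  7  8  9 10
g(k):  0  1  0  1  0  1  0  1  0  1  0
So g(10) = 0.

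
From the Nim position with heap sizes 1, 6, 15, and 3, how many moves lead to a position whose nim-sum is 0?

1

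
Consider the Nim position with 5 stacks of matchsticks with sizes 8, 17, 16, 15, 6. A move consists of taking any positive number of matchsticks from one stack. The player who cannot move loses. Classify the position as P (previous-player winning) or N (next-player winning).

Nim-sum: 8 XOR 17 XOR 16 XOR 15 XOR 6 = 0.
The nim-sum is 0, so this is a P-position: the player to move is in a losing position under optimal play.

P-position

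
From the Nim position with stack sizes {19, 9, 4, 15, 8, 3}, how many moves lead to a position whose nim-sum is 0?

Nim-sum: 19 ⊕ 9 ⊕ 4 ⊕ 15 ⊕ 8 ⊕ 3 = 26.
The overall nim-sum is X = 26. A stack of size p has a winning move iff p XOR X < p (reduce it to p XOR X).
  19: 19 XOR 26 = 9 < 19 — winning move (to 9).
  9: 9 XOR 26 = 19 ≥ 9 — no move.
  4: 4 XOR 26 = 30 ≥ 4 — no move.
  15: 15 XOR 26 = 21 ≥ 15 — no move.
  8: 8 XOR 26 = 18 ≥ 8 — no move.
  3: 3 XOR 26 = 25 ≥ 3 — no move.
That gives 1 winning move.

1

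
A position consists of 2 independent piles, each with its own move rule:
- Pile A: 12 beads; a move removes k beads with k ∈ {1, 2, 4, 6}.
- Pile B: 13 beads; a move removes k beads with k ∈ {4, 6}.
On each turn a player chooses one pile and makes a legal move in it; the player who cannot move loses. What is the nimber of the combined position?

1

Build the Grundy sequence for pile A with g(k) = mex{g(k−s) : s ∈ {1, 2, 4, 6}, s ≤ k}:
g(0) = mex{} = 0
g(1) = mex{0} = 1
g(2) = mex{0,1} = 2
g(3) = mex{1,2} = 0
g(4) = mex{0,2} = 1
g(5) = mex{0,1} = 2
g(6) = mex{0,1,2} = 3
g(7) = mex{0,1,2,3} = 4
g(8) = mex{1,2,3,4} = 0
g(9) = mex{0,2,4} = 1
g(10) = mex{0,1,3} = 2
g(11) = mex{1,2,4} = 0
g(12) = mex{0,2,3} = 1
So g(12) = 1.
Grundy values for pile B (subtraction set {4, 6}):
g(0) = mex{} = 0
g(1) = mex{} = 0
g(2) = mex{} = 0
g(3) = mex{} = 0
g(4) = mex{0} = 1
g(5) = mex{0} = 1
g(6) = mex{0} = 1
g(7) = mex{0} = 1
g(8) = mex{0,1} = 2
g(9) = mex{0,1} = 2
g(10) = mex{1} = 0
g(11) = mex{1} = 0
g(12) = mex{1,2} = 0
g(13) = mex{1,2} = 0
So g(13) = 0.
The value of a disjunctive sum is the nim-sum of the parts.
Combined value = 1 ⊕ 0 = 1.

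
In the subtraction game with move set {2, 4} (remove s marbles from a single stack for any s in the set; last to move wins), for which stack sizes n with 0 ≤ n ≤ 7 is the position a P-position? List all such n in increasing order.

0, 1, 6, 7

Build the Grundy sequence with g(k) = mex{g(k−s) : s ∈ {2, 4}, s ≤ k}:
g(0) = mex{} = 0
g(1) = mex{} = 0
g(2) = mex{0} = 1
g(3) = mex{0} = 1
g(4) = mex{0,1} = 2
g(5) = mex{0,1} = 2
g(6) = mex{1,2} = 0
g(7) = mex{1,2} = 0
The P-positions (g = 0) in 0..7 are 0, 1, 6, 7.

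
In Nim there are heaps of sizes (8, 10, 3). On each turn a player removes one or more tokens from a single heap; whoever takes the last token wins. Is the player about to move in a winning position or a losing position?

Winning position

Write each in binary and XOR column by column:
  1000  (8)
  1010  (10)
  0011  (3)
  ----
  0001  (1)
The nim-sum is 1 ≠ 0, so this is an N-position: the player to move can win.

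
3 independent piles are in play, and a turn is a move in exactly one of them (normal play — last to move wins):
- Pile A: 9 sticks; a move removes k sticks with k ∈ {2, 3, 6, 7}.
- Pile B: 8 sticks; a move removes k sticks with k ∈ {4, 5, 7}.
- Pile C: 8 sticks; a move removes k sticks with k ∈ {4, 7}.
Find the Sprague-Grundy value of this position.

Build the Grundy sequence for pile A with g(k) = mex{g(k−s) : s ∈ {2, 3, 6, 7}, s ≤ k}:
k:     0  1  2  3  4  5  6  7  8  9
g(k):  0  0  1  1  2  0  3  1  2  0
So g(9) = 0.
Build the Grundy sequence for pile B with g(k) = mex{g(k−s) : s ∈ {4, 5, 7}, s ≤ k}:
g(0) = mex{} = 0
g(1) = mex{} = 0
g(2) = mex{} = 0
g(3) = mex{} = 0
g(4) = mex{0} = 1
g(5) = mex{0} = 1
g(6) = mex{0} = 1
g(7) = mex{0} = 1
g(8) = mex{0,1} = 2
So g(8) = 2.
Build the Grundy sequence for pile C with g(k) = mex{g(k−s) : s ∈ {4, 7}, s ≤ k}:
g(0) = mex{} = 0
g(1) = mex{} = 0
g(2) = mex{} = 0
g(3) = mex{} = 0
g(4) = mex{0} = 1
g(5) = mex{0} = 1
g(6) = mex{0} = 1
g(7) = mex{0} = 1
g(8) = mex{0,1} = 2
So g(8) = 2.
By the Sprague-Grundy theorem, the Grundy value of a sum of independent games is the XOR of the component values.
Combined value = 0 XOR 2 XOR 2 = 0.

0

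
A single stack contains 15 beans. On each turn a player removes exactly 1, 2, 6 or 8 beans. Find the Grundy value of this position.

Compute g(0), g(1), … for moves {1, 2, 6, 8}:
k:     0  1  2  3  4  5  6  7  8  9 10 11 12 13 14 15
g(k):  0  1  2  0  1  2  3  0  1  2  0  1  2  3  0  1
So g(15) = 1.

1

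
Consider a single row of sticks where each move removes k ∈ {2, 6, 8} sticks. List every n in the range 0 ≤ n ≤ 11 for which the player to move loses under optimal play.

Grundy values for subtraction set {2, 6, 8}:
k:     0  1  2  3  4  5  6  7  8  9 10 11
g(k):  0  0  1  1  0  0  1  1  2  2  3  3
The P-positions (g = 0) in 0..11 are 0, 1, 4, 5.

0, 1, 4, 5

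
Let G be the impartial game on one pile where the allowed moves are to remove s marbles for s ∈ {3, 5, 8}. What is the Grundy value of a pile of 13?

Compute g(0), g(1), … for moves {3, 5, 8}:
g(0) = mex{} = 0
g(1) = mex{} = 0
g(2) = mex{} = 0
g(3) = mex{0} = 1
g(4) = mex{0} = 1
g(5) = mex{0} = 1
g(6) = mex{0,1} = 2
g(7) = mex{0,1} = 2
g(8) = mex{0,1} = 2
g(9) = mex{0,1,2} = 3
g(10) = mex{0,1,2} = 3
g(11) = mex{1,2} = 0
g(12) = mex{1,2,3} = 0
g(13) = mex{1,2,3} = 0
So g(13) = 0.

0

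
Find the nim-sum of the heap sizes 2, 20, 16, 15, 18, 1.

26

Nim-sum: 2 XOR 20 XOR 16 XOR 15 XOR 18 XOR 1 = 26.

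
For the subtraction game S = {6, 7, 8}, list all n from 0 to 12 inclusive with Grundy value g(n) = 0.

0, 1, 2, 3, 4, 5

Build the Grundy sequence with g(k) = mex{g(k−s) : s ∈ {6, 7, 8}, s ≤ k}:
k:     0  1  2  3  4  5  6  7  8  9 10 11 12
g(k):  0  0  0  0  0  0  1  1  1  1  1  1  2
The P-positions (g = 0) in 0..12 are 0, 1, 2, 3, 4, 5.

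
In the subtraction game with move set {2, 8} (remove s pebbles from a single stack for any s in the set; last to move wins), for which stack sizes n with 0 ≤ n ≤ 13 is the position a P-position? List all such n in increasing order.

0, 1, 4, 5, 10, 11

Compute g(0), g(1), … for moves {2, 8}:
g(0) = mex{} = 0
g(1) = mex{} = 0
g(2) = mex{0} = 1
g(3) = mex{0} = 1
g(4) = mex{1} = 0
g(5) = mex{1} = 0
g(6) = mex{0} = 1
g(7) = mex{0} = 1
g(8) = mex{0,1} = 2
g(9) = mex{0,1} = 2
g(10) = mex{1,2} = 0
g(11) = mex{1,2} = 0
g(12) = mex{0} = 1
g(13) = mex{0} = 1
The P-positions (g = 0) in 0..13 are 0, 1, 4, 5, 10, 11.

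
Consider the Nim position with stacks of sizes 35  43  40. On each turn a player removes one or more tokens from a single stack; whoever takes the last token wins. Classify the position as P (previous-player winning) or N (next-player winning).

N-position

Compute the nim-sum pairwise:
35 XOR 43 = 8
8 XOR 40 = 32
The nim-sum is 32 ≠ 0, so this is an N-position: the player to move can win.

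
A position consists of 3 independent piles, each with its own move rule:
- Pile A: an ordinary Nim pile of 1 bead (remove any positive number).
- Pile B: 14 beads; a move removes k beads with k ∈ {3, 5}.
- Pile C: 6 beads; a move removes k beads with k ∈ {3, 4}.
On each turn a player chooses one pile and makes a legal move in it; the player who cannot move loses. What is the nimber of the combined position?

Pile A is a plain Nim pile of size 1, so its Grundy value is 1.
Grundy values for pile B (subtraction set {3, 5}):
k:     0  1  2  3  4  5  6  7  8  9 10 11 12 13 14
g(k):  0  0  0  1  1  1  2  2  0  0  0  1  1  1  2
So g(14) = 2.
Build the Grundy sequence for pile C with g(k) = mex{g(k−s) : s ∈ {3, 4}, s ≤ k}:
k:     0  1  2  3  4  5  6
g(k):  0  0  0  1  1  1  2
So g(6) = 2.
By the Sprague-Grundy theorem, the Grundy value of a sum of independent games is the XOR of the component values.
Combined value = 1 ⊕ 2 ⊕ 2 = 1.

1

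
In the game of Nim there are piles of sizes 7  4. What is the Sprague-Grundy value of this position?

3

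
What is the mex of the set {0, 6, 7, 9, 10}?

1

0 is in the set but 1 is not, so the mex is 1.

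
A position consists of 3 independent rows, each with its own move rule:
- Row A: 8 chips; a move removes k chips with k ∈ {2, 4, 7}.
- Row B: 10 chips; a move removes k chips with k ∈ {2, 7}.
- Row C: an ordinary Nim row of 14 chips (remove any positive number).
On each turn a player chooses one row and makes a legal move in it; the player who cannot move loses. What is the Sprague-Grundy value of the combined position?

Build the Grundy sequence for row A with g(k) = mex{g(k−s) : s ∈ {2, 4, 7}, s ≤ k}:
g(0) = mex{} = 0
g(1) = mex{} = 0
g(2) = mex{0} = 1
g(3) = mex{0} = 1
g(4) = mex{0,1} = 2
g(5) = mex{0,1} = 2
g(6) = mex{1,2} = 0
g(7) = mex{0,1,2} = 3
g(8) = mex{0,2} = 1
So g(8) = 1.
Grundy values for row B (subtraction set {2, 7}):
g(0) = mex{} = 0
g(1) = mex{} = 0
g(2) = mex{0} = 1
g(3) = mex{0} = 1
g(4) = mex{1} = 0
g(5) = mex{1} = 0
g(6) = mex{0} = 1
g(7) = mex{0} = 1
g(8) = mex{0,1} = 2
g(9) = mex{1} = 0
g(10) = mex{1,2} = 0
So g(10) = 0.
Row C is a plain Nim row of size 14, so its Grundy value is 14.
By the Sprague-Grundy theorem, the Grundy value of a sum of independent games is the XOR of the component values.
Combined value = 1 ⊕ 0 ⊕ 14 = 15.

15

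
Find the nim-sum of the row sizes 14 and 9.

7

Bitwise XOR of the heap sizes:
  1110  (14)
  1001  (9)
  ----
  0111  (7)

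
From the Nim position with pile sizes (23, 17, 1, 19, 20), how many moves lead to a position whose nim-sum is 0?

0

Nim-sum: 23 XOR 17 XOR 1 XOR 19 XOR 20 = 0.
The nim-sum is already 0, so every move leaves a nonzero nim-sum — there are no winning moves.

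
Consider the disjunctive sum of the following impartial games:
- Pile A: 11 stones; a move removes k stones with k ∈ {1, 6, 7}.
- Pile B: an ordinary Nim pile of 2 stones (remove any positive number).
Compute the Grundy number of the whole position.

1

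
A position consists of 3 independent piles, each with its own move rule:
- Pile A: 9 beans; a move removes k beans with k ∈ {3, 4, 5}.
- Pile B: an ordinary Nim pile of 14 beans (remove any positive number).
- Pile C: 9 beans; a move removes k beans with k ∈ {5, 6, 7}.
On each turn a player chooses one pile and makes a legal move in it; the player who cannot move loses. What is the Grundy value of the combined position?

15

For pile A, compute g(0), g(1), … with moves {3, 4, 5}:
k:     0  1  2  3  4  5  6  7  8  9
g(k):  0  0  0  1  1  1  2  2  0  0
So g(9) = 0.
Pile B is a plain Nim pile of size 14, so its Grundy value is 14.
Build the Grundy sequence for pile C with g(k) = mex{g(k−s) : s ∈ {5, 6, 7}, s ≤ k}:
g(0) = mex{} = 0
g(1) = mex{} = 0
g(2) = mex{} = 0
g(3) = mex{} = 0
g(4) = mex{} = 0
g(5) = mex{0} = 1
g(6) = mex{0} = 1
g(7) = mex{0} = 1
g(8) = mex{0} = 1
g(9) = mex{0} = 1
So g(9) = 1.
The value of a disjunctive sum is the nim-sum of the parts.
Combined value = 0 XOR 14 XOR 1 = 15.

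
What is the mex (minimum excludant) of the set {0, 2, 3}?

1

0 is in the set but 1 is not, so the mex is 1.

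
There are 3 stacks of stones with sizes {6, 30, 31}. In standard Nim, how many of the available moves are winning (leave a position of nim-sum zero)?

3

Compute the nim-sum pairwise:
6 ^ 30 = 24
24 ^ 31 = 7
The overall nim-sum is X = 7. A stack of size p has a winning move iff p XOR X < p (reduce it to p XOR X).
  6: 6 XOR 7 = 1 < 6 — winning move (to 1).
  30: 30 XOR 7 = 25 < 30 — winning move (to 25).
  31: 31 XOR 7 = 24 < 31 — winning move (to 24).
That gives 3 winning moves.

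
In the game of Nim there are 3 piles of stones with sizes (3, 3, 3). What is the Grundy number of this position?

3

Nim-sum: 3 ^ 3 ^ 3 = 3.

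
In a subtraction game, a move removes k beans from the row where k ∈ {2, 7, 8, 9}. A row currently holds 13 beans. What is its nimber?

2

Compute g(0), g(1), … for moves {2, 7, 8, 9}:
g(0) = mex{} = 0
g(1) = mex{} = 0
g(2) = mex{0} = 1
g(3) = mex{0} = 1
g(4) = mex{1} = 0
g(5) = mex{1} = 0
g(6) = mex{0} = 1
g(7) = mex{0} = 1
g(8) = mex{0,1} = 2
g(9) = mex{0,1} = 2
g(10) = mex{0,1,2} = 3
g(11) = mex{0,1,2} = 3
g(12) = mex{0,1,3} = 2
g(13) = mex{0,1,3} = 2
So g(13) = 2.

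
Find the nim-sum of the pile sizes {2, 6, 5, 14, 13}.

In binary:
  0010  (2)
  0110  (6)
  0101  (5)
  1110  (14)
  1101  (13)
  ----
  0010  (2)

2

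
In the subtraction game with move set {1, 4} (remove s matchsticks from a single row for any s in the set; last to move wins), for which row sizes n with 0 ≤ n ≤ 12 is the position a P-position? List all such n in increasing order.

Build the Grundy sequence with g(k) = mex{g(k−s) : s ∈ {1, 4}, s ≤ k}:
g(0) = mex{} = 0
g(1) = mex{0} = 1
g(2) = mex{1} = 0
g(3) = mex{0} = 1
g(4) = mex{0,1} = 2
g(5) = mex{1,2} = 0
g(6) = mex{0} = 1
g(7) = mex{1} = 0
g(8) = mex{0,2} = 1
g(9) = mex{0,1} = 2
g(10) = mex{1,2} = 0
g(11) = mex{0} = 1
g(12) = mex{1} = 0
The P-positions (g = 0) in 0..12 are 0, 2, 5, 7, 10, 12.

0, 2, 5, 7, 10, 12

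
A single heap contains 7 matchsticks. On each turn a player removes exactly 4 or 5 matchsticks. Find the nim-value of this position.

Compute g(0), g(1), … for moves {4, 5}:
g(0) = mex{} = 0
g(1) = mex{} = 0
g(2) = mex{} = 0
g(3) = mex{} = 0
g(4) = mex{0} = 1
g(5) = mex{0} = 1
g(6) = mex{0} = 1
g(7) = mex{0} = 1
So g(7) = 1.

1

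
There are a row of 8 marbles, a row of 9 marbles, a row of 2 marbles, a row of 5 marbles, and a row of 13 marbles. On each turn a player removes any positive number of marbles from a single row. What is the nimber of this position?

11

Write each in binary and XOR column by column:
  1000  (8)
  1001  (9)
  0010  (2)
  0101  (5)
  1101  (13)
  ----
  1011  (11)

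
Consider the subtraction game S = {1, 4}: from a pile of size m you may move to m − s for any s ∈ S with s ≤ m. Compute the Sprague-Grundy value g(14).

2

Compute g(0), g(1), … for moves {1, 4}:
g(0) = mex{} = 0
g(1) = mex{0} = 1
g(2) = mex{1} = 0
g(3) = mex{0} = 1
g(4) = mex{0,1} = 2
g(5) = mex{1,2} = 0
g(6) = mex{0} = 1
g(7) = mex{1} = 0
g(8) = mex{0,2} = 1
g(9) = mex{0,1} = 2
g(10) = mex{1,2} = 0
g(11) = mex{0} = 1
g(12) = mex{1} = 0
g(13) = mex{0,2} = 1
g(14) = mex{0,1} = 2
So g(14) = 2.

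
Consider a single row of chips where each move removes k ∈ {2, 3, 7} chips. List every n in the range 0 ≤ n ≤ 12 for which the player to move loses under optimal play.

0, 1, 5, 6, 10, 11

Compute g(0), g(1), … for moves {2, 3, 7}:
k:     0  1  2  3  4  5  6  7  8  9 10 11 12
g(k):  0  0  1  1  2  0  0  1  1  2  0  0  1
The P-positions (g = 0) in 0..12 are 0, 1, 5, 6, 10, 11.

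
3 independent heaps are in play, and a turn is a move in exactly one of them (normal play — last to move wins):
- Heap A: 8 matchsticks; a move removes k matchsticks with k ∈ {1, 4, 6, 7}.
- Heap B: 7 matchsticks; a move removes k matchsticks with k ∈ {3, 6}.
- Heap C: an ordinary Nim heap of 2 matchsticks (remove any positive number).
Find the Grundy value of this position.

For heap A, compute g(0), g(1), … with moves {1, 4, 6, 7}:
k:     0  1  2  3  4  5  6  7  8
g(k):  0  1  0  1  2  0  1  2  3
So g(8) = 3.
Grundy values for heap B (subtraction set {3, 6}):
g(0) = mex{} = 0
g(1) = mex{} = 0
g(2) = mex{} = 0
g(3) = mex{0} = 1
g(4) = mex{0} = 1
g(5) = mex{0} = 1
g(6) = mex{0,1} = 2
g(7) = mex{0,1} = 2
So g(7) = 2.
Heap C is a plain Nim heap of size 2, so its Grundy value is 2.
The value of a disjunctive sum is the nim-sum of the parts.
Combined value = 3 ⊕ 2 ⊕ 2 = 3.

3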